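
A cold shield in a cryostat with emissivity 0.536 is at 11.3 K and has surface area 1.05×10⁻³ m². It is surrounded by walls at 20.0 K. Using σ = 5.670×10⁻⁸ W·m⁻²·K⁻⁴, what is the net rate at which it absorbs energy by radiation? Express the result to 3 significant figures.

Area A = 1.05×10⁻³ m².
Net radiated power P_net = εσA(T⁴ − T₀⁴) = 0.536×5.670×10⁻⁸×1.05×10⁻³×(11.3⁴ − 20.0⁴).
T⁴ − T₀⁴ = 16304.7 − 1.60000×10⁵ = -1.43695×10⁵ K⁴, so P_net = -4.59×10⁻⁶ W — negative, meaning a net gain of 4.59×10⁻⁶ W.

Net gain ≈ 4.59×10⁻⁶ W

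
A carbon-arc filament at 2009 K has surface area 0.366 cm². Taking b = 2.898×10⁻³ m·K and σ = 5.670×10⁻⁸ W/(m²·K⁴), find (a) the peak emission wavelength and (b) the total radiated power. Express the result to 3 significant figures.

λ_max ≈ 1.44 μm; P ≈ 33.8 W

(a) λ_max = b/T = 2.898×10⁻³/2009 = 1.443×10⁻⁶ m = 1.44 μm.
Area A = 0.366 cm² = 3.66×10⁻⁵ m².
(b) P = σAT⁴ = 5.670×10⁻⁸×3.66×10⁻⁵×(2009)⁴ = 33.8 W.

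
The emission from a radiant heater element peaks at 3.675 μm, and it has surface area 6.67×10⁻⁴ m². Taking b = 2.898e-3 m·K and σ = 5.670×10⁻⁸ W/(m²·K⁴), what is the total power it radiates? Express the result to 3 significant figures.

P ≈ 14.6 W

Wien's law: T = b/λ_max = 2.898×10⁻³/3.675×10⁻⁶ = 788.571 K.
Area A = 6.67×10⁻⁴ m².
Then P = σAT⁴ = 5.670×10⁻⁸×6.67×10⁻⁴×(788.571)⁴ = 14.6 W.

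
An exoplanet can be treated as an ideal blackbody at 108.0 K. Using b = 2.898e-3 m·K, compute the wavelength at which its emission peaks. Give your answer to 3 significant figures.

Wien's displacement law: λ_max = b/T = (2.898×10⁻³ m·K)/(108.0 K) = 2.683×10⁻⁵ m.
That is 26.8 μm, in the infrared range.

λ_max ≈ 26.8 μm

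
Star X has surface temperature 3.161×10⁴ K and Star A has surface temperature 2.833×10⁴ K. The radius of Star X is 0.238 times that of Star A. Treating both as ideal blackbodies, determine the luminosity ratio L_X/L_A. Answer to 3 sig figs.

L_X/L_A ≈ 0.0878

L ∝ R²T⁴, so L_X/L_A = (R_X/R_A)²(T_X/T_A)⁴ = (0.238)² × (3.161×10⁴/2.833×10⁴)⁴ = 0.056644 × 1.54993 = 0.0878.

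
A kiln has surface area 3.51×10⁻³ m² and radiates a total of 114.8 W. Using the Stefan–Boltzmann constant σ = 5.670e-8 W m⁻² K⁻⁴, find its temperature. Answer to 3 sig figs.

Area A = 3.51×10⁻³ m².
P = σAT⁴ ⇒ T = (P/(σA))^(1/4) = (114.8/(5.670×10⁻⁸×3.51×10⁻³))^(1/4) = 871 K.

T ≈ 871 K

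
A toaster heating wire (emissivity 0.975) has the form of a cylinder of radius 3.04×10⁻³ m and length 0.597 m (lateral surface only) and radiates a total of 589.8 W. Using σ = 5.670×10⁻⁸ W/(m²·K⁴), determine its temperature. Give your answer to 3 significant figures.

T ≈ 983 K

Lateral area A = 2πrL = 2π×3.04×10⁻³×0.597 = 0.0114032 m².
P = εσAT⁴ ⇒ T = (P/(εσA))^(1/4) = (589.8/(0.975×5.670×10⁻⁸×0.0114032))^(1/4) = 983 K.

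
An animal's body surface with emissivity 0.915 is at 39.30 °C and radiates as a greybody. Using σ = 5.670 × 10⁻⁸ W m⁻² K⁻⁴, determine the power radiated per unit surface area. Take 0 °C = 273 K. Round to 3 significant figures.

T = 39.30 °C + 273 = 312.30 K.
Stefan–Boltzmann: I = εσT⁴ = 0.915 × 5.670×10⁻⁸ × (312.30)⁴ = 494 W/m².

I ≈ 494 W/m²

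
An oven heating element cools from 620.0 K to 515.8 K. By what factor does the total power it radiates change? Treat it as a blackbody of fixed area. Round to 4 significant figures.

P₂/P₁ ≈ 0.4790

P ∝ T⁴, so P₂/P₁ = (T₂/T₁)⁴ = (515.8/620.0)⁴ = (0.831935)⁴ = 0.4790.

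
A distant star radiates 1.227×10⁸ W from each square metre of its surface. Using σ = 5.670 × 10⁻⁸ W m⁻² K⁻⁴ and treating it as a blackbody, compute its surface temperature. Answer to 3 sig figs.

T ≈ 6.82×10³ K

I = σT⁴, so T = (I/σ)^(1/4) = (1.227×10⁸/(5.670×10⁻⁸))^(1/4) = 6.82×10³ K.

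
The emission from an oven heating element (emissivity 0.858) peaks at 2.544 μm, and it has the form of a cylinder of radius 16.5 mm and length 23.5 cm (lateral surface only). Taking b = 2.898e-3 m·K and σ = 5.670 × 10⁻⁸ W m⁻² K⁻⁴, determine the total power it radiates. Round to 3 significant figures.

Wien's law: T = b/λ_max = 2.898×10⁻³/2.544×10⁻⁶ = 1139.15 K.
Lateral area A = 2πrL = 2π×0.0165×0.235 = 0.0243631 m².
Then P = εσAT⁴ = 0.858×5.670×10⁻⁸×0.0243631×(1139.15)⁴ = 2.00×10³ W.

P ≈ 2.00×10³ W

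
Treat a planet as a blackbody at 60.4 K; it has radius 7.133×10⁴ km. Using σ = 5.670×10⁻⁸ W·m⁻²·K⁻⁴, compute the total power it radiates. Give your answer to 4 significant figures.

P ≈ 4.825×10¹⁶ W

Surface area A = 4πR² = 4π(7.133×10⁷ m)² = 6.39373×10¹⁶ m².
P = σAT⁴ = 5.670×10⁻⁸ × 6.39373×10¹⁶ × (60.4)⁴ = 4.825×10¹⁶ W.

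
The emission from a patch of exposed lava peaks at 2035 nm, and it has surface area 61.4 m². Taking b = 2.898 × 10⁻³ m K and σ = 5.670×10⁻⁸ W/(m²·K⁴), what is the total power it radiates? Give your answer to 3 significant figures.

Wien's law: T = b/λ_max = 2.898×10⁻³/2.035×10⁻⁶ = 1424.08 K.
Area A = 61.4 m².
Then P = σAT⁴ = 5.670×10⁻⁸×61.4×(1424.08)⁴ = 1.43×10⁷ W.

P ≈ 1.43×10⁷ W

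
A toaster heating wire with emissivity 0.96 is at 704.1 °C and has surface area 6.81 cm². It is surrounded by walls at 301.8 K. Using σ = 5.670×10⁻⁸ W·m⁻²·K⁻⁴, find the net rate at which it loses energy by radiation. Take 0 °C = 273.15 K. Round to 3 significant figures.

Net loss ≈ 33.5 W

T = 704.1 °C + 273.15 = 977.25 K.
Area A = 6.81 cm² = 6.81×10⁻⁴ m².
Net radiated power P_net = εσA(T⁴ − T₀⁴) = 0.96×5.670×10⁻⁸×6.81×10⁻⁴×(977.25⁴ − 301.8⁴).
T⁴ − T₀⁴ = 9.12059×10¹¹ − 8.29616×10⁹ = 9.03763×10¹¹ K⁴, so P_net = 33.5 W.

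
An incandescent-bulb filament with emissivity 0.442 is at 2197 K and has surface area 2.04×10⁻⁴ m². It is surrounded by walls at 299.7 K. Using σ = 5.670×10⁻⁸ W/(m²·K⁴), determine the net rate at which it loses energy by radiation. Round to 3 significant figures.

Net loss ≈ 119 W

Area A = 2.04×10⁻⁴ m².
Net radiated power P_net = εσA(T⁴ − T₀⁴) = 0.442×5.670×10⁻⁸×2.04×10⁻⁴×(2197⁴ − 299.7⁴).
T⁴ − T₀⁴ = 2.32981×10¹³ − 8.06765×10⁹ = 2.32900×10¹³ K⁴, so P_net = 119 W.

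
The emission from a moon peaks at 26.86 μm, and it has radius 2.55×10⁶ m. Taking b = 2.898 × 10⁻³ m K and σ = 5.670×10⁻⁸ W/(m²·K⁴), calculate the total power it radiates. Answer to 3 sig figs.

P ≈ 6.28×10¹⁴ W

Wien's law: T = b/λ_max = 2.898×10⁻³/2.686×10⁻⁵ = 107.893 K.
Surface area A = 4πR² = 4π(2.55×10⁶ m)² = 8.17128×10¹³ m².
Then P = σAT⁴ = 5.670×10⁻⁸×8.17128×10¹³×(107.893)⁴ = 6.28×10¹⁴ W.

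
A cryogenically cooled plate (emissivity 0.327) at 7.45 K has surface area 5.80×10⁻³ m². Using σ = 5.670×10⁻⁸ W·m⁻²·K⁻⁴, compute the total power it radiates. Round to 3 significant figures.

P ≈ 3.31×10⁻⁷ W

Area A = 5.80×10⁻³ m².
P = εσAT⁴ = 0.327 × 5.670×10⁻⁸ × 5.80×10⁻³ × (7.45)⁴ = 3.31×10⁻⁷ W.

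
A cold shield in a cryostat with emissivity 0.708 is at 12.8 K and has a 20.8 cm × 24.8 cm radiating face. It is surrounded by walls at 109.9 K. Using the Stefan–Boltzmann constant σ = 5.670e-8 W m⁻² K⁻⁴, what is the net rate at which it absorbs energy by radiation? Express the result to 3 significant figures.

Net gain ≈ 0.302 W

Area A = 0.208 × 0.248 = 0.051584 m².
Net radiated power P_net = εσA(T⁴ − T₀⁴) = 0.708×5.670×10⁻⁸×0.051584×(12.8⁴ − 109.9⁴).
T⁴ − T₀⁴ = 26843.5 − 1.45878×10⁸ = -1.45851×10⁸ K⁴, so P_net = -0.302 W — negative, meaning a net gain of 0.302 W.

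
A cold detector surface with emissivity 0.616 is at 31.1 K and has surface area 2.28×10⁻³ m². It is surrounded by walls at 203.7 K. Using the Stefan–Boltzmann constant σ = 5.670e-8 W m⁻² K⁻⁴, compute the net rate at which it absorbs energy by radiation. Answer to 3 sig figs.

Area A = 2.28×10⁻³ m².
Net radiated power P_net = εσA(T⁴ − T₀⁴) = 0.616×5.670×10⁻⁸×2.28×10⁻³×(31.1⁴ − 203.7⁴).
T⁴ − T₀⁴ = 9.35495×10⁵ − 1.72173×10⁹ = -1.72079×10⁹ K⁴, so P_net = -0.137 W — negative, meaning a net gain of 0.137 W.

Net gain ≈ 0.137 W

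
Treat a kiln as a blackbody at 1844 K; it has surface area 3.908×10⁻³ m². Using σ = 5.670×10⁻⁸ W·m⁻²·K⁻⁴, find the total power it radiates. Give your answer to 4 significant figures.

Area A = 3.908×10⁻³ m².
P = σAT⁴ = 5.670×10⁻⁸ × 3.908×10⁻³ × (1844)⁴ = 2562 W.

P ≈ 2562 W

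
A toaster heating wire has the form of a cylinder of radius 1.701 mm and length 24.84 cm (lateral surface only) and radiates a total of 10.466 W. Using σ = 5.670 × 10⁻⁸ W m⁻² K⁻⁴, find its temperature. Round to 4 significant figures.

T ≈ 513.5 K

Lateral area A = 2πrL = 2π×1.701×10⁻³×0.2484 = 2.65482×10⁻³ m².
P = σAT⁴ ⇒ T = (P/(σA))^(1/4) = (10.466/(5.670×10⁻⁸×2.65482×10⁻³))^(1/4) = 513.5 K.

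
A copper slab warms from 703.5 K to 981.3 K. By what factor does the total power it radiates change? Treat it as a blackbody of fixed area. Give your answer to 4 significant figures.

P₂/P₁ ≈ 3.786

P ∝ T⁴, so P₂/P₁ = (T₂/T₁)⁴ = (981.3/703.5)⁴ = (1.39488)⁴ = 3.786.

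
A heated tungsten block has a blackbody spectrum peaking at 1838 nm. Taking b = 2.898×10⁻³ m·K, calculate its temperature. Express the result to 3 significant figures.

T ≈ 1.58×10³ K

Wien's law gives T = b/λ_max = (2.898×10⁻³ m·K)/(1.838×10⁻⁶ m) = 1.58×10³ K.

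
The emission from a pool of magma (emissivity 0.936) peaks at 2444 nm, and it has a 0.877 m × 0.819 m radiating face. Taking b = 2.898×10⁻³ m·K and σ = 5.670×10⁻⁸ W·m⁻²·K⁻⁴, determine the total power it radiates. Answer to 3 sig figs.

Wien's law: T = b/λ_max = 2.898×10⁻³/2.444×10⁻⁶ = 1185.76 K.
Area A = 0.877 × 0.819 = 0.718263 m².
Then P = εσAT⁴ = 0.936×5.670×10⁻⁸×0.718263×(1185.76)⁴ = 7.54×10⁴ W.

P ≈ 7.54×10⁴ W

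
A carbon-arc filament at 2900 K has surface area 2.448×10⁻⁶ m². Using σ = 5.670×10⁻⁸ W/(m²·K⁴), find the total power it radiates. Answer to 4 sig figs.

P ≈ 9.817 W

Area A = 2.448×10⁻⁶ m².
P = σAT⁴ = 5.670×10⁻⁸ × 2.448×10⁻⁶ × (2900)⁴ = 9.817 W.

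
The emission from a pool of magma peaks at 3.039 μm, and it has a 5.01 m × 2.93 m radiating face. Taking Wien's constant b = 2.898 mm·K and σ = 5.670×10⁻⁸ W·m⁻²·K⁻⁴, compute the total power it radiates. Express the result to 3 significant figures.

P ≈ 6.88×10⁵ W

Wien's law: T = b/λ_max = 2.898×10⁻³/3.039×10⁻⁶ = 953.603 K.
Area A = 5.01 × 2.93 = 14.6793 m².
Then P = σAT⁴ = 5.670×10⁻⁸×14.6793×(953.603)⁴ = 6.88×10⁵ W.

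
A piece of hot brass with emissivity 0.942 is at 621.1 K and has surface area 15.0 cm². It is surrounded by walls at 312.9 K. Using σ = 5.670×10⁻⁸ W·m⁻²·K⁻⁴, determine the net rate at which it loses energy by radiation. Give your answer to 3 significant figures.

Net loss ≈ 11.2 W

Area A = 15.0 cm² = 1.50×10⁻³ m².
Net radiated power P_net = εσA(T⁴ − T₀⁴) = 0.942×5.670×10⁻⁸×1.50×10⁻³×(621.1⁴ − 312.9⁴).
T⁴ − T₀⁴ = 1.48815×10¹¹ − 9.58567×10⁹ = 1.39229×10¹¹ K⁴, so P_net = 11.2 W.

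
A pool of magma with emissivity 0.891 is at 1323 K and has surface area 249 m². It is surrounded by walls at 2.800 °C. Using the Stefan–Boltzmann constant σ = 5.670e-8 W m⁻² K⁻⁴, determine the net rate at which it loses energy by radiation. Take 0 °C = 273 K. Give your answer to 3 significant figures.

Net loss ≈ 3.85×10⁷ W

Surroundings: T = 2.800 °C + 273 = 275.800 K.
Area A = 249 m².
Net radiated power P_net = εσA(T⁴ − T₀⁴) = 0.891×5.670×10⁻⁸×249×(1323⁴ − 275.800⁴).
T⁴ − T₀⁴ = 3.06365×10¹² − 5.78598×10⁹ = 3.05786×10¹² K⁴, so P_net = 3.85×10⁷ W.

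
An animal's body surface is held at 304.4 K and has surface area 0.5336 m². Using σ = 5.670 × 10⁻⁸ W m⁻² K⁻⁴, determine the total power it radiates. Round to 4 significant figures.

Area A = 0.5336 m².
P = σAT⁴ = 5.670×10⁻⁸ × 0.5336 × (304.4)⁴ = 259.8 W.

P ≈ 259.8 W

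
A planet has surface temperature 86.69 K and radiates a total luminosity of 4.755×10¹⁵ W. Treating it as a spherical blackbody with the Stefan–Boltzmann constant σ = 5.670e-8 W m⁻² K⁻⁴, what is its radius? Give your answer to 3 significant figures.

R ≈ 1.09×10⁷ m

L = 4πR²σT⁴ ⇒ R = √(L/(4πσT⁴)).
σT⁴ = 3.20228 W/m², so R = √(4.755×10¹⁵/(4π×3.20228)) = 1.09×10⁷ m.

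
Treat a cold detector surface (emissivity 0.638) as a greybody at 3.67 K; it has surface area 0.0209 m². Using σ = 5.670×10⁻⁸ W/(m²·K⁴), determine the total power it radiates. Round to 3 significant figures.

Area A = 0.0209 m².
P = εσAT⁴ = 0.638 × 5.670×10⁻⁸ × 0.0209 × (3.67)⁴ = 1.37×10⁻⁷ W.

P ≈ 1.37×10⁻⁷ W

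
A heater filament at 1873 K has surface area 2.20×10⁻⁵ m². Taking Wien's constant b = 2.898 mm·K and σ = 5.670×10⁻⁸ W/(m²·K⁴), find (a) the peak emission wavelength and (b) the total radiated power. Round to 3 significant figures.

(a) λ_max = b/T = 2.898×10⁻³/1873 = 1.547×10⁻⁶ m = 1.55×10³ nm.
Area A = 2.20×10⁻⁵ m².
(b) P = σAT⁴ = 5.670×10⁻⁸×2.20×10⁻⁵×(1873)⁴ = 15.4 W.

λ_max ≈ 1.55×10³ nm; P ≈ 15.4 W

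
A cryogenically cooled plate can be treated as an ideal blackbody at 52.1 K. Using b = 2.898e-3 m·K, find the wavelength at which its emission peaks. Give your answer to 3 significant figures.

λ_max ≈ 55.6 μm

Wien's displacement law: λ_max = b/T = (2.898×10⁻³ m·K)/(52.1 K) = 5.562×10⁻⁵ m.
That is 55.6 μm, in the infrared range.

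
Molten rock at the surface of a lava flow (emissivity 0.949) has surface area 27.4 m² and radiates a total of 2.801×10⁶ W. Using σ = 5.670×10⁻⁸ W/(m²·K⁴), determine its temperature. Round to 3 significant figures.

T ≈ 1.17×10³ K

Area A = 27.4 m².
P = εσAT⁴ ⇒ T = (P/(εσA))^(1/4) = (2.801×10⁶/(0.949×5.670×10⁻⁸×27.4))^(1/4) = 1.17×10³ K.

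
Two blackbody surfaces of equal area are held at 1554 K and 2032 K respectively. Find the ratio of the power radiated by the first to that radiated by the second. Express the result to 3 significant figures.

P₁/P₂ ≈ 0.342

With equal areas, P₁/P₂ = (T₁/T₂)⁴ = (1554/2032)⁴ = 0.342.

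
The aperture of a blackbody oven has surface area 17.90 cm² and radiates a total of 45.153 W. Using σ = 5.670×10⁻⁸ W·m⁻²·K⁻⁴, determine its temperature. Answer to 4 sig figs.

Area A = 17.90 cm² = 1.790×10⁻³ m².
P = σAT⁴ ⇒ T = (P/(σA))^(1/4) = (45.153/(5.670×10⁻⁸×1.790×10⁻³))^(1/4) = 816.7 K.

T ≈ 816.7 K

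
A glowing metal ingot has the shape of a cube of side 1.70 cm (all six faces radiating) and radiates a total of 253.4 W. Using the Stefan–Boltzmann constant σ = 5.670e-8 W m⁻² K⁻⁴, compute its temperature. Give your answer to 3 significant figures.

T ≈ 1.27×10³ K

Area A = 6s² = 6×(0.0170 m)² = 1.734×10⁻³ m².
P = σAT⁴ ⇒ T = (P/(σA))^(1/4) = (253.4/(5.670×10⁻⁸×1.734×10⁻³))^(1/4) = 1.27×10³ K.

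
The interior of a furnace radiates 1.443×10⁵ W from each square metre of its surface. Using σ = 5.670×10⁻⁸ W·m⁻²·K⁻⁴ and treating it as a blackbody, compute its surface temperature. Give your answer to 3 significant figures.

I = σT⁴, so T = (I/σ)^(1/4) = (1.443×10⁵/(5.670×10⁻⁸))^(1/4) = 1.26×10³ K.

T ≈ 1.26×10³ K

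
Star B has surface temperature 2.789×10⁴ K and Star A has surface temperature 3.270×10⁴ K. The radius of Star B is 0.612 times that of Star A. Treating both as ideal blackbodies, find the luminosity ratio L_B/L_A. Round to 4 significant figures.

L ∝ R²T⁴, so L_B/L_A = (R_B/R_A)²(T_B/T_A)⁴ = (0.612)² × (2.789×10⁴/3.270×10⁴)⁴ = 0.374544 × 0.529180 = 0.1982.

L_B/L_A ≈ 0.1982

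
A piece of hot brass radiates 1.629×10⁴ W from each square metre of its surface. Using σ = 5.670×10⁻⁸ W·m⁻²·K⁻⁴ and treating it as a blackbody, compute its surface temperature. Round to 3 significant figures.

T ≈ 732 K

I = σT⁴, so T = (I/σ)^(1/4) = (1.629×10⁴/(5.670×10⁻⁸))^(1/4) = 732 K.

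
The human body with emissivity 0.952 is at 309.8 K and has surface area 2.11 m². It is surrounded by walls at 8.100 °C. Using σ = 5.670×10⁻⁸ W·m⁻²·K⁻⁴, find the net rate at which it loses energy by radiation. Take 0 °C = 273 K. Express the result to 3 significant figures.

Net loss ≈ 338 W

Surroundings: T = 8.100 °C + 273 = 281.100 K.
Area A = 2.11 m².
Net radiated power P_net = εσA(T⁴ − T₀⁴) = 0.952×5.670×10⁻⁸×2.11×(309.8⁴ − 281.100⁴).
T⁴ − T₀⁴ = 9.21140×10⁹ − 6.24372×10⁹ = 2.96768×10⁹ K⁴, so P_net = 338 W.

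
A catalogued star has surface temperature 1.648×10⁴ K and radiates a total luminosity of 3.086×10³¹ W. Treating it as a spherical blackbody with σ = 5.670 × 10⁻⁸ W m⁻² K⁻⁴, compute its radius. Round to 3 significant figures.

L = 4πR²σT⁴ ⇒ R = √(L/(4πσT⁴)).
σT⁴ = 4.18227×10⁹ W/m², so R = √(3.086×10³¹/(4π×4.18227×10⁹)) = 2.42×10¹⁰ m.

R ≈ 2.42×10¹⁰ m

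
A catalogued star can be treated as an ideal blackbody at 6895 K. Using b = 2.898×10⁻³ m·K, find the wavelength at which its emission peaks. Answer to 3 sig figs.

Wien's displacement law: λ_max = b/T = (2.898×10⁻³ m·K)/(6895 K) = 4.203×10⁻⁷ m.
That is 0.420 μm, in the visible range.

λ_max ≈ 0.420 μm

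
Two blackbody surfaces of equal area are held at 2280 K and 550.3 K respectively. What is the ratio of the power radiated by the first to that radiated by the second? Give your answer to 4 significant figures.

P₁/P₂ ≈ 294.7

With equal areas, P₁/P₂ = (T₁/T₂)⁴ = (2280/550.3)⁴ = 294.7.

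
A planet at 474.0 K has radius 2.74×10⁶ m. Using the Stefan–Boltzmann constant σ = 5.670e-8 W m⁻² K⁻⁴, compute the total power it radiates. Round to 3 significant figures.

P ≈ 2.70×10¹⁷ W

Surface area A = 4πR² = 4π(2.74×10⁶ m)² = 9.43433×10¹³ m².
P = σAT⁴ = 5.670×10⁻⁸ × 9.43433×10¹³ × (474.0)⁴ = 2.70×10¹⁷ W.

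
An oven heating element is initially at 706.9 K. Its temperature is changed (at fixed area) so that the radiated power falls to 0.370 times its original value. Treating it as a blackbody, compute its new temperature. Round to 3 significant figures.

T₂ ≈ 551 K

P ∝ T⁴, so T₂/T₁ = (P₂/P₁)^(1/4) = (0.370)^(1/4) = 0.779921.
T₂ = 706.9 × 0.779921 = 551 K.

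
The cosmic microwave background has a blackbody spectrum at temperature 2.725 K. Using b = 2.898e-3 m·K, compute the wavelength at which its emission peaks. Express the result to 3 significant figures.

Wien's displacement law: λ_max = b/T = (2.898×10⁻³ m·K)/(2.725 K) = 1.063×10⁻³ m.
That is 1.06×10⁻³ m, in the microwave range.

λ_max ≈ 1.06×10⁻³ m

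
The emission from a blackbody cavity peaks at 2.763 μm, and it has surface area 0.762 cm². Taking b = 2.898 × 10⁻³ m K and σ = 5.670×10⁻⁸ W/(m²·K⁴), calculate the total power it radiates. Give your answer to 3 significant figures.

Wien's law: T = b/λ_max = 2.898×10⁻³/2.763×10⁻⁶ = 1048.86 K.
Area A = 0.762 cm² = 7.62×10⁻⁵ m².
Then P = σAT⁴ = 5.670×10⁻⁸×7.62×10⁻⁵×(1048.86)⁴ = 5.23 W.

P ≈ 5.23 W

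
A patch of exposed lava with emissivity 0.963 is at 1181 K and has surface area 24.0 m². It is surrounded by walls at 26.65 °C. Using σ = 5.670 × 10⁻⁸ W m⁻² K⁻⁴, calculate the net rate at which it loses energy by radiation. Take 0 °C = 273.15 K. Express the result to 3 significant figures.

Net loss ≈ 2.54×10⁶ W

Surroundings: T = 26.65 °C + 273.15 = 299.80 K.
Area A = 24.0 m².
Net radiated power P_net = εσA(T⁴ − T₀⁴) = 0.963×5.670×10⁻⁸×24.0×(1181⁴ − 299.80⁴).
T⁴ − T₀⁴ = 1.94536×10¹² − 8.07842×10⁹ = 1.93728×10¹² K⁴, so P_net = 2.54×10⁶ W.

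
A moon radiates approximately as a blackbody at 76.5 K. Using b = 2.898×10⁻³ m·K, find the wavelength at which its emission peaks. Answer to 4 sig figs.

λ_max ≈ 37.88 μm

Wien's displacement law: λ_max = b/T = (2.898×10⁻³ m·K)/(76.5 K) = 3.7882×10⁻⁵ m.
That is 37.88 μm, in the infrared range.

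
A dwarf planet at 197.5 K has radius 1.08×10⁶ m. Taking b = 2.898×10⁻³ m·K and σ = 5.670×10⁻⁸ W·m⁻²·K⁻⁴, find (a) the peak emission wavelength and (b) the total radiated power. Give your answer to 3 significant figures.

(a) λ_max = b/T = 2.898×10⁻³/197.5 = 1.467×10⁻⁵ m = 14.7 μm.
Surface area A = 4πR² = 4π(1.08×10⁶ m)² = 1.46574×10¹³ m².
(b) P = σAT⁴ = 5.670×10⁻⁸×1.46574×10¹³×(197.5)⁴ = 1.26×10¹⁵ W.

λ_max ≈ 14.7 μm; P ≈ 1.26×10¹⁵ W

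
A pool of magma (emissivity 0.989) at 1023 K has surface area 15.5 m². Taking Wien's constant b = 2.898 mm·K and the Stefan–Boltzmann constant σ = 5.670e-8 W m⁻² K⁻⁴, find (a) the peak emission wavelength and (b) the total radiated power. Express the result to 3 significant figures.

λ_max ≈ 2.83 μm; P ≈ 9.52×10⁵ W

(a) λ_max = b/T = 2.898×10⁻³/1023 = 2.833×10⁻⁶ m = 2.83 μm.
Area A = 15.5 m².
(b) P = εσAT⁴ = 0.989×5.670×10⁻⁸×15.5×(1023)⁴ = 9.52×10⁵ W.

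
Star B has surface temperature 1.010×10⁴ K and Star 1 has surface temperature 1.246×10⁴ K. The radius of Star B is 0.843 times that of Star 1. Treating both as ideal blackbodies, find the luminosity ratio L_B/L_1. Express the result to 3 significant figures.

L ∝ R²T⁴, so L_B/L_1 = (R_B/R_1)²(T_B/T_1)⁴ = (0.843)² × (1.010×10⁴/1.246×10⁴)⁴ = 0.710649 × 0.431731 = 0.307.

L_B/L_1 ≈ 0.307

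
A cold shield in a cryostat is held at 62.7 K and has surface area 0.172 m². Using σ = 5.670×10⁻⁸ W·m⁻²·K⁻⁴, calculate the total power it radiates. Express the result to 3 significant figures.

P ≈ 0.151 W

Area A = 0.172 m².
P = σAT⁴ = 5.670×10⁻⁸ × 0.172 × (62.7)⁴ = 0.151 W.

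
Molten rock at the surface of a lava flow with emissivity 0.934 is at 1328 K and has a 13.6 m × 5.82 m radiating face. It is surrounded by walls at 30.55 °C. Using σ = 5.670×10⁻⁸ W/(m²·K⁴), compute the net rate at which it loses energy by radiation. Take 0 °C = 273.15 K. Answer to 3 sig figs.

Surroundings: T = 30.55 °C + 273.15 = 303.70 K.
Area A = 13.6 × 5.82 = 79.152 m².
Net radiated power P_net = εσA(T⁴ − T₀⁴) = 0.934×5.670×10⁻⁸×79.152×(1328⁴ − 303.70⁴).
T⁴ − T₀⁴ = 3.11023×10¹² − 8.50705×10⁹ = 3.10172×10¹² K⁴, so P_net = 1.30×10⁷ W.

Net loss ≈ 1.30×10⁷ W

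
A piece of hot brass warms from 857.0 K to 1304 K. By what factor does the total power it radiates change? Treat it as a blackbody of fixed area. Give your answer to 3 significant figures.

P₂/P₁ ≈ 5.36

P ∝ T⁴, so P₂/P₁ = (T₂/T₁)⁴ = (1304/857.0)⁴ = (1.52159)⁴ = 5.36.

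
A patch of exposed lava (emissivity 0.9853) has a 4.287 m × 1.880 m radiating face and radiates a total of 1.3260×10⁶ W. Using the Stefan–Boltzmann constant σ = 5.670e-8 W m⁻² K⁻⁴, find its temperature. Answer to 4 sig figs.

Area A = 4.287 × 1.880 = 8.05956 m².
P = εσAT⁴ ⇒ T = (P/(εσA))^(1/4) = (1.3260×10⁶/(0.9853×5.670×10⁻⁸×8.05956))^(1/4) = 1310 K.

T ≈ 1310 K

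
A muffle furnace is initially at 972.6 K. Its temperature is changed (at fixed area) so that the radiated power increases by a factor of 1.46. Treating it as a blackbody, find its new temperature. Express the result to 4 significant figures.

T₂ ≈ 1069 K

P ∝ T⁴, so T₂/T₁ = (P₂/P₁)^(1/4) = (1.46)^(1/4) = 1.09923.
T₂ = 972.6 × 1.09923 = 1069 K.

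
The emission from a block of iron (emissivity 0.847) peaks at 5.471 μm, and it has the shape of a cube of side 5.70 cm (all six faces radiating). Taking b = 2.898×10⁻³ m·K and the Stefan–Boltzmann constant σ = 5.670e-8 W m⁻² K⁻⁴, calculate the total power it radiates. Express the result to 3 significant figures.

P ≈ 73.7 W

Wien's law: T = b/λ_max = 2.898×10⁻³/5.471×10⁻⁶ = 529.702 K.
Area A = 6s² = 6×(0.0570 m)² = 0.019494 m².
Then P = εσAT⁴ = 0.847×5.670×10⁻⁸×0.019494×(529.702)⁴ = 73.7 W.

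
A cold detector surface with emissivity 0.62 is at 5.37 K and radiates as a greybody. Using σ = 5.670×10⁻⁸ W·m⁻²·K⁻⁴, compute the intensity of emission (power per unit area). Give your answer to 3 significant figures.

Stefan–Boltzmann: I = εσT⁴ = 0.62 × 5.670×10⁻⁸ × (5.37)⁴ = 2.92×10⁻⁵ W/m².

I ≈ 2.92×10⁻⁵ W/m²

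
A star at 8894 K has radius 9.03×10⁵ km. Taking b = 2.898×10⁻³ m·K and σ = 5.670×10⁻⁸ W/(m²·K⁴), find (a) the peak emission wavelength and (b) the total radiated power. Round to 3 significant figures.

λ_max ≈ 0.326 μm; P ≈ 3.64×10²⁷ W

(a) λ_max = b/T = 2.898×10⁻³/8894 = 3.258×10⁻⁷ m = 0.326 μm.
Surface area A = 4πR² = 4π(9.03×10⁸ m)² = 1.02467×10¹⁹ m².
(b) P = σAT⁴ = 5.670×10⁻⁸×1.02467×10¹⁹×(8894)⁴ = 3.64×10²⁷ W.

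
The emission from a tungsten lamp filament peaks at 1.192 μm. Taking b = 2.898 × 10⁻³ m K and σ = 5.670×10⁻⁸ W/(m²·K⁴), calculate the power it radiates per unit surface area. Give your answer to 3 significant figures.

Wien's law: T = b/λ_max = 2.898×10⁻³/1.192×10⁻⁶ = 2431.21 K.
Then I = σT⁴ = 5.670×10⁻⁸×(2431.21)⁴ = 1.98×10⁶ W/m².

I ≈ 1.98×10⁶ W/m²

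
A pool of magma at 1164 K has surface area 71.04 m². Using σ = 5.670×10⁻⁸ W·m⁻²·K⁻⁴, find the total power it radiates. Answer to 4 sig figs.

Area A = 71.04 m².
P = σAT⁴ = 5.670×10⁻⁸ × 71.04 × (1164)⁴ = 7.394×10⁶ W.

P ≈ 7.394×10⁶ W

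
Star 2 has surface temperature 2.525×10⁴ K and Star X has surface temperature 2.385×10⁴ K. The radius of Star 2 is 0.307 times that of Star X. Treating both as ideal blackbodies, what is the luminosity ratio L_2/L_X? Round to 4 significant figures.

L_2/L_X ≈ 0.1184

L ∝ R²T⁴, so L_2/L_X = (R_2/R_X)²(T_2/T_X)⁴ = (0.307)² × (2.525×10⁴/2.385×10⁴)⁴ = 0.094249 × 1.25630 = 0.1184.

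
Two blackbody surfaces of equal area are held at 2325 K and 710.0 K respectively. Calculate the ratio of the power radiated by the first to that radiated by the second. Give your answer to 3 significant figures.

With equal areas, P₁/P₂ = (T₁/T₂)⁴ = (2325/710.0)⁴ = 115.

P₁/P₂ ≈ 115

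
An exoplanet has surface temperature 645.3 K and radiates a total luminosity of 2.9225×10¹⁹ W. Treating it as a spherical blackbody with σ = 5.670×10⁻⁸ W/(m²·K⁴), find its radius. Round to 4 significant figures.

L = 4πR²σT⁴ ⇒ R = √(L/(4πσT⁴)).
σT⁴ = 9831.72 W/m², so R = √(2.9225×10¹⁹/(4π×9831.72)) = 1.538×10⁷ m.

R ≈ 1.538×10⁷ m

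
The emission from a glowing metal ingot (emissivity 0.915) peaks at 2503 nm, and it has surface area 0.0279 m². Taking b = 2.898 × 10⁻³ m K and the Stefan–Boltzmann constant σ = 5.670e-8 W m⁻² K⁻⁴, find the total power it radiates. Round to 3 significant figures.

Wien's law: T = b/λ_max = 2.898×10⁻³/2.503×10⁻⁶ = 1157.81 K.
Area A = 0.0279 m².
Then P = εσAT⁴ = 0.915×5.670×10⁻⁸×0.0279×(1157.81)⁴ = 2.60×10³ W.

P ≈ 2.60×10³ W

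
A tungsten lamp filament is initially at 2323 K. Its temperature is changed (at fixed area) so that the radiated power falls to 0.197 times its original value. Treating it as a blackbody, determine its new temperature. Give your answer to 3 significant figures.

T₂ ≈ 1.55×10³ K

P ∝ T⁴, so T₂/T₁ = (P₂/P₁)^(1/4) = (0.197)^(1/4) = 0.666218.
T₂ = 2323 × 0.666218 = 1.55×10³ K.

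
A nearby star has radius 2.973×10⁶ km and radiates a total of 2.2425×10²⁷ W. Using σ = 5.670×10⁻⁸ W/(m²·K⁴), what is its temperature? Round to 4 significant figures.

Surface area A = 4πR² = 4π(2.973×10⁹ m)² = 1.11071×10²⁰ m².
P = σAT⁴ ⇒ T = (P/(σA))^(1/4) = (2.2425×10²⁷/(5.670×10⁻⁸×1.11071×10²⁰))^(1/4) = 4344 K.

T ≈ 4344 K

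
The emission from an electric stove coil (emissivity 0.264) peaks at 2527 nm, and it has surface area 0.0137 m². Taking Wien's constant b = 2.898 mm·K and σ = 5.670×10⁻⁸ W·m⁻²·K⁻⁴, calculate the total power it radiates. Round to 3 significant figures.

P ≈ 355 W

Wien's law: T = b/λ_max = 2.898×10⁻³/2.527×10⁻⁶ = 1146.81 K.
Area A = 0.0137 m².
Then P = εσAT⁴ = 0.264×5.670×10⁻⁸×0.0137×(1146.81)⁴ = 355 W.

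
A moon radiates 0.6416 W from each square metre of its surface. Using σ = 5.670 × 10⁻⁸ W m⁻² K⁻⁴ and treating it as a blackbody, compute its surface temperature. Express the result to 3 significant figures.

T ≈ 58.0 K

I = σT⁴, so T = (I/σ)^(1/4) = (0.6416/(5.670×10⁻⁸))^(1/4) = 58.0 K.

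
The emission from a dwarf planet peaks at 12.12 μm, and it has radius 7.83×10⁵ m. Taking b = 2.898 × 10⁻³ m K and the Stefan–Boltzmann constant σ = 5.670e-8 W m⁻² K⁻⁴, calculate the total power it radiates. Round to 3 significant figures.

P ≈ 1.43×10¹⁵ W

Wien's law: T = b/λ_max = 2.898×10⁻³/1.212×10⁻⁵ = 239.109 K.
Surface area A = 4πR² = 4π(7.83×10⁵ m)² = 7.70430×10¹² m².
Then P = σAT⁴ = 5.670×10⁻⁸×7.70430×10¹²×(239.109)⁴ = 1.43×10¹⁵ W.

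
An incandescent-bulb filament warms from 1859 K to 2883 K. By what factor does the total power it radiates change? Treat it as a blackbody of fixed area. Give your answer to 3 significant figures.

P₂/P₁ ≈ 5.78

P ∝ T⁴, so P₂/P₁ = (T₂/T₁)⁴ = (2883/1859)⁴ = (1.55083)⁴ = 5.78.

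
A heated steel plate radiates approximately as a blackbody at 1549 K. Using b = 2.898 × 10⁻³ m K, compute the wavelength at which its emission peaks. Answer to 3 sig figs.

Wien's displacement law: λ_max = b/T = (2.898×10⁻³ m·K)/(1549 K) = 1.871×10⁻⁶ m.
That is 1.87×10³ nm, in the infrared range.

λ_max ≈ 1.87×10³ nm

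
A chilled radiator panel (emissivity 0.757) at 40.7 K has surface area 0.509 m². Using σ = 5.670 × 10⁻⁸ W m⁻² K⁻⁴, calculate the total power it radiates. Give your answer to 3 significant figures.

P ≈ 0.0599 W

Area A = 0.509 m².
P = εσAT⁴ = 0.757 × 5.670×10⁻⁸ × 0.509 × (40.7)⁴ = 0.0599 W.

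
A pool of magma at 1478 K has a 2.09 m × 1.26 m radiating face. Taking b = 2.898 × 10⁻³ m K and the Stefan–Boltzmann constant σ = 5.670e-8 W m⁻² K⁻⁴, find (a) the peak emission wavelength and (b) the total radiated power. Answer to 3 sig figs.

λ_max ≈ 1.96×10³ nm; P ≈ 7.13×10⁵ W

(a) λ_max = b/T = 2.898×10⁻³/1478 = 1.961×10⁻⁶ m = 1.96×10³ nm.
Area A = 2.09 × 1.26 = 2.6334 m².
(b) P = σAT⁴ = 5.670×10⁻⁸×2.6334×(1478)⁴ = 7.13×10⁵ W.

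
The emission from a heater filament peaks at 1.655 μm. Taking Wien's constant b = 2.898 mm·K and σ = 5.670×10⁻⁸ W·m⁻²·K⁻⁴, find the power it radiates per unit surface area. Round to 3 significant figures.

I ≈ 5.33×10⁵ W/m²

Wien's law: T = b/λ_max = 2.898×10⁻³/1.655×10⁻⁶ = 1751.06 K.
Then I = σT⁴ = 5.670×10⁻⁸×(1751.06)⁴ = 5.33×10⁵ W/m².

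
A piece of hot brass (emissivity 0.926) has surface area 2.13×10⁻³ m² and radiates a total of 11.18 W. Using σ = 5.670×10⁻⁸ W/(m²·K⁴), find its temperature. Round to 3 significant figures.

Area A = 2.13×10⁻³ m².
P = εσAT⁴ ⇒ T = (P/(εσA))^(1/4) = (11.18/(0.926×5.670×10⁻⁸×2.13×10⁻³))^(1/4) = 562 K.

T ≈ 562 K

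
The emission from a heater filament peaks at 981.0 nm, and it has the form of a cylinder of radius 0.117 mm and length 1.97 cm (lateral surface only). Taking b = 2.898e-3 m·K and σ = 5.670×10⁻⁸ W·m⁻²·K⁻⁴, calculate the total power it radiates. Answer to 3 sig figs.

Wien's law: T = b/λ_max = 2.898×10⁻³/9.810×10⁻⁷ = 2954.13 K.
Lateral area A = 2πrL = 2π×1.17×10⁻⁴×0.0197 = 1.44821×10⁻⁵ m².
Then P = σAT⁴ = 5.670×10⁻⁸×1.44821×10⁻⁵×(2954.13)⁴ = 62.5 W.

P ≈ 62.5 W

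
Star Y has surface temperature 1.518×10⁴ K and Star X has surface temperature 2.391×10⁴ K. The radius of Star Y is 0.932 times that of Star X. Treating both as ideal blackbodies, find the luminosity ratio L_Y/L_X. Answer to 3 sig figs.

L_Y/L_X ≈ 0.141

L ∝ R²T⁴, so L_Y/L_X = (R_Y/R_X)²(T_Y/T_X)⁴ = (0.932)² × (1.518×10⁴/2.391×10⁴)⁴ = 0.868624 × 0.162468 = 0.141.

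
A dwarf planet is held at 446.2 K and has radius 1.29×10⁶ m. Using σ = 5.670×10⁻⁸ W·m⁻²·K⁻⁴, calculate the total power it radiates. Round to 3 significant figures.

Surface area A = 4πR² = 4π(1.29×10⁶ m)² = 2.09117×10¹³ m².
P = σAT⁴ = 5.670×10⁻⁸ × 2.09117×10¹³ × (446.2)⁴ = 4.70×10¹⁶ W.

P ≈ 4.70×10¹⁶ W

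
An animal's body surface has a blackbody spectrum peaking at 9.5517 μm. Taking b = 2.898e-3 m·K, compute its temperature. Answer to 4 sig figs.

T ≈ 303.4 K

Wien's law gives T = b/λ_max = (2.898×10⁻³ m·K)/(9.5517×10⁻⁶ m) = 303.4 K.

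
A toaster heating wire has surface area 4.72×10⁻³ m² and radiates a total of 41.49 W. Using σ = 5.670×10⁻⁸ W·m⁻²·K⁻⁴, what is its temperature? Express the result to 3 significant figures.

Area A = 4.72×10⁻³ m².
P = σAT⁴ ⇒ T = (P/(σA))^(1/4) = (41.49/(5.670×10⁻⁸×4.72×10⁻³))^(1/4) = 627 K.

T ≈ 627 K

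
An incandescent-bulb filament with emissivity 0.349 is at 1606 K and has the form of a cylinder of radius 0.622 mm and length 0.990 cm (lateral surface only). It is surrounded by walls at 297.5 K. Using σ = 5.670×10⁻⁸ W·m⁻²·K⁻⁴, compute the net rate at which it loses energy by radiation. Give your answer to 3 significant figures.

Net loss ≈ 5.09 W

Lateral area A = 2πrL = 2π×6.22×10⁻⁴×9.90×10⁻³ = 3.86906×10⁻⁵ m².
Net radiated power P_net = εσA(T⁴ − T₀⁴) = 0.349×5.670×10⁻⁸×3.86906×10⁻⁵×(1606⁴ − 297.5⁴).
T⁴ − T₀⁴ = 6.65246×10¹² − 7.83336×10⁹ = 6.64463×10¹² K⁴, so P_net = 5.09 W.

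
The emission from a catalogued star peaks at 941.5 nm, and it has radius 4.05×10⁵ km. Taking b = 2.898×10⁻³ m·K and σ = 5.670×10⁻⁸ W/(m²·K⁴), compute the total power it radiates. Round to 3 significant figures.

P ≈ 1.05×10²⁵ W

Wien's law: T = b/λ_max = 2.898×10⁻³/9.415×10⁻⁷ = 3078.07 K.
Surface area A = 4πR² = 4π(4.05×10⁸ m)² = 2.06120×10¹⁸ m².
Then P = σAT⁴ = 5.670×10⁻⁸×2.06120×10¹⁸×(3078.07)⁴ = 1.05×10²⁵ W.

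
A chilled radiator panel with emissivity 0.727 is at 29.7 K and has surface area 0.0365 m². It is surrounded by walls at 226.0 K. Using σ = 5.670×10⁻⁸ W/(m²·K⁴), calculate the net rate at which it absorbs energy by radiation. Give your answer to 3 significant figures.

Area A = 0.0365 m².
Net radiated power P_net = εσA(T⁴ − T₀⁴) = 0.727×5.670×10⁻⁸×0.0365×(29.7⁴ − 226.0⁴).
T⁴ − T₀⁴ = 7.78083×10⁵ − 2.60876×10⁹ = -2.60798×10⁹ K⁴, so P_net = -3.92 W — negative, meaning a net gain of 3.92 W.

Net gain ≈ 3.92 W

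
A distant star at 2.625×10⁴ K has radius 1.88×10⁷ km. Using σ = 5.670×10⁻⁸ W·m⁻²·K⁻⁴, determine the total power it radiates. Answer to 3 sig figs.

P ≈ 1.20×10³² W

Surface area A = 4πR² = 4π(1.88×10¹⁰ m)² = 4.44146×10²¹ m².
P = σAT⁴ = 5.670×10⁻⁸ × 4.44146×10²¹ × (2.625×10⁴)⁴ = 1.20×10³² W.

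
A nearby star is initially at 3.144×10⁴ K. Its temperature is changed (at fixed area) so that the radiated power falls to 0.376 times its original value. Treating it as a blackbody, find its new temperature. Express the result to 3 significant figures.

T₂ ≈ 2.46×10⁴ K

P ∝ T⁴, so T₂/T₁ = (P₂/P₁)^(1/4) = (0.376)^(1/4) = 0.783063.
T₂ = 3.144×10⁴ × 0.783063 = 2.46×10⁴ K.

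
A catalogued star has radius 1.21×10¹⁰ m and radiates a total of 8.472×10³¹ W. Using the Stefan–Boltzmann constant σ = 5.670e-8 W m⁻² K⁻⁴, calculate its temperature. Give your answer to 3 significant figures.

T ≈ 3.00×10⁴ K

Surface area A = 4πR² = 4π(1.21×10¹⁰ m)² = 1.83984×10²¹ m².
P = σAT⁴ ⇒ T = (P/(σA))^(1/4) = (8.472×10³¹/(5.670×10⁻⁸×1.83984×10²¹))^(1/4) = 3.00×10⁴ K.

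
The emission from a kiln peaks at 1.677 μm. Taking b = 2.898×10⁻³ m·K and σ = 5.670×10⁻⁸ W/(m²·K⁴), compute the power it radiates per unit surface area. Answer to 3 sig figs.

I ≈ 5.06×10⁵ W/m²

Wien's law: T = b/λ_max = 2.898×10⁻³/1.677×10⁻⁶ = 1728.09 K.
Then I = σT⁴ = 5.670×10⁻⁸×(1728.09)⁴ = 5.06×10⁵ W/m².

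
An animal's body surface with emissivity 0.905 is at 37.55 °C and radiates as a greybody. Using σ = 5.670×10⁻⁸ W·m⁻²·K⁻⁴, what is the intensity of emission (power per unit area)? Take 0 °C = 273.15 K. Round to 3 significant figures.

T = 37.55 °C + 273.15 = 310.70 K.
Stefan–Boltzmann: I = εσT⁴ = 0.905 × 5.670×10⁻⁸ × (310.70)⁴ = 478 W/m².

I ≈ 478 W/m²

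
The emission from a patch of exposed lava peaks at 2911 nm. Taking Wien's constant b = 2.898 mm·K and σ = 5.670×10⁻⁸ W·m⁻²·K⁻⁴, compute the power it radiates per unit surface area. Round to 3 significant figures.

Wien's law: T = b/λ_max = 2.898×10⁻³/2.911×10⁻⁶ = 995.534 K.
Then I = σT⁴ = 5.670×10⁻⁸×(995.534)⁴ = 5.57×10⁴ W/m².

I ≈ 5.57×10⁴ W/m²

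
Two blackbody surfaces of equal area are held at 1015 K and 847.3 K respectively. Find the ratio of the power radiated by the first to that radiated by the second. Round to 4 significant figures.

P₁/P₂ ≈ 2.059

With equal areas, P₁/P₂ = (T₁/T₂)⁴ = (1015/847.3)⁴ = 2.059.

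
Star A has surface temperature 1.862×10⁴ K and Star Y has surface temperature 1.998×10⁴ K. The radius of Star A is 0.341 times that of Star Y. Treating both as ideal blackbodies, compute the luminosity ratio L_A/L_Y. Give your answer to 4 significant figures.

L_A/L_Y ≈ 0.08771

L ∝ R²T⁴, so L_A/L_Y = (R_A/R_Y)²(T_A/T_Y)⁴ = (0.341)² × (1.862×10⁴/1.998×10⁴)⁴ = 0.116281 × 0.754287 = 0.08771.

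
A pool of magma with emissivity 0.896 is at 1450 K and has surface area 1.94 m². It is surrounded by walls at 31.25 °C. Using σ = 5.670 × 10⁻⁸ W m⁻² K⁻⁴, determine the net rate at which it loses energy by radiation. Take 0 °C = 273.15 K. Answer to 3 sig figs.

Surroundings: T = 31.25 °C + 273.15 = 304.40 K.
Area A = 1.94 m².
Net radiated power P_net = εσA(T⁴ − T₀⁴) = 0.896×5.670×10⁻⁸×1.94×(1450⁴ − 304.40⁴).
T⁴ − T₀⁴ = 4.42051×10¹² − 8.58576×10⁹ = 4.41192×10¹² K⁴, so P_net = 4.35×10⁵ W.

Net loss ≈ 4.35×10⁵ W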